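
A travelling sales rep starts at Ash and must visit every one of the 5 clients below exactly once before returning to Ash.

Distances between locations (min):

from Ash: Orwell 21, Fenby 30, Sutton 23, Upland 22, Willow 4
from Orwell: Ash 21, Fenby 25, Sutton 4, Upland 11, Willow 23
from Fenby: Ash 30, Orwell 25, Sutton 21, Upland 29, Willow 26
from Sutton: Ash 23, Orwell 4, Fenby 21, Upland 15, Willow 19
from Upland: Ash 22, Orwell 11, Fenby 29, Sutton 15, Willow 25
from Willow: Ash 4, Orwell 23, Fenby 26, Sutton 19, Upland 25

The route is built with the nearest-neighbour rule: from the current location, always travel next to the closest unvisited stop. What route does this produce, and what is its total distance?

At Ash the remaining stops are Willow 4, Orwell 21, Upland 22, Sutton 23, Fenby 30; go to Willow.
At Willow the remaining stops are Sutton 19, Orwell 23, Upland 25, Fenby 26; go to Sutton.
At Sutton the remaining stops are Orwell 4, Upland 15, Fenby 21; go to Orwell.
At Orwell the remaining stops are Upland 11, Fenby 25; go to Upland.
At Upland the remaining stops are Fenby 29; go to Fenby.
Return Fenby→Ash: 30.
Total = 4 + 19 + 4 + 11 + 29 + 30 = 97.

Total distance 97 min via the nearest-neighbour route Ash → Willow → Sutton → Orwell → Upland → Fenby → Ash.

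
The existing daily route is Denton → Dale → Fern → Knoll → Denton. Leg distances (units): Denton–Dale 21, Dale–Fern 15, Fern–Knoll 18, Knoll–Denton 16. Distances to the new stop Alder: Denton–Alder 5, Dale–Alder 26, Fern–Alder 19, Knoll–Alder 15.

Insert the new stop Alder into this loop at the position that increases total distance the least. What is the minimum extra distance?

Insertion cost between consecutive stops i–j is d(i,Alder) + d(Alder,j) − d(i,j):
  between Denton and Dale: 5 + 26 − 21 = 10
  between Dale and Fern: 26 + 19 − 15 = 30
  between Fern and Knoll: 19 + 15 − 18 = 16
  between Knoll and Denton: 15 + 5 − 16 = 4
Cheapest insertion is between Knoll and Denton, adding 4.
New total = 70 + 4 = 74.

Adding 4 by placing Alder on the Knoll–Denton leg.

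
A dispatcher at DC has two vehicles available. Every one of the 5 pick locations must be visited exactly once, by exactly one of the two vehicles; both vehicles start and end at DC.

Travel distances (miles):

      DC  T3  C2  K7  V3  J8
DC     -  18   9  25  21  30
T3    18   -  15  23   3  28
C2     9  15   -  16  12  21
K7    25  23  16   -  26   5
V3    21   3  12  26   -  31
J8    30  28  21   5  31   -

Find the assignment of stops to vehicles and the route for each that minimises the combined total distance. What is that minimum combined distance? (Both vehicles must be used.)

Check every non-empty split of the stops between the two vehicles; for each half take its own optimal tour:
  {T3} + {C2, K7, V3, J8}: 36 + 82 = 118
  {C2} + {T3, K7, V3, J8}: 18 + 82 = 100
  {T3, C2} + {K7, V3, J8}: 42 + 82 = 124
  {K7} + {T3, C2, V3, J8}: 50 + 82 = 132
  {T3, K7} + {C2, V3, J8}: 66 + 82 = 148
  {C2, K7} + {T3, V3, J8}: 50 + 82 = 132
  … (15 splits in total)
Best: vehicle 1 DC → C2 → DC = 18; vehicle 2 DC → T3 → V3 → K7 → J8 → DC = 82; combined 100.

100 miles — the smallest possible combined total.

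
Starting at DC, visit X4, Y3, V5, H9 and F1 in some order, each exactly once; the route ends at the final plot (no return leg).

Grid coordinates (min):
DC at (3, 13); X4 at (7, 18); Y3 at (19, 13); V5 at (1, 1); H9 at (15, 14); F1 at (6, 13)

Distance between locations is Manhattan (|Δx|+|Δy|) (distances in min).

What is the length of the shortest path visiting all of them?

There are 5! = 120 possible orderings.
DC - X4 - Y3 - V5 - H9 - F1: 9+17+30+27+10 = 93
DC - X4 - Y3 - V5 - F1 - H9: 9+17+30+17+10 = 83
DC - X4 - Y3 - H9 - V5 - F1: 9+17+5+27+17 = 75
DC - X4 - Y3 - H9 - F1 - V5: 9+17+5+10+17 = 58
DC - X4 - Y3 - F1 - V5 - H9: 9+17+13+17+27 = 83
DC - X4 - Y3 - F1 - H9 - V5: 9+17+13+10+27 = 76
DC - X4 - V5 - Y3 - H9 - F1: 9+23+30+5+10 = 77
DC - X4 - V5 - Y3 - F1 - H9: 9+23+30+13+10 = 85
DC - X4 - V5 - H9 - Y3 - F1: 9+23+27+5+13 = 77
DC - X4 - V5 - H9 - F1 - Y3: 9+23+27+10+13 = 82
DC - X4 - V5 - F1 - Y3 - H9: 9+23+17+13+5 = 67
DC - X4 - V5 - F1 - H9 - Y3: 9+23+17+10+5 = 64
DC - X4 - H9 - Y3 - V5 - F1: 9+12+5+30+17 = 73
DC - X4 - H9 - Y3 - F1 - V5: 9+12+5+13+17 = 56
… (106 more)
DC - V5 - F1 - X4 - H9 - Y3: 14+17+6+12+5 = 54  ← best
The minimum is 54.
One shortest path: DC → V5 → F1 → X4 → H9 → Y3.

Minimum one-way distance = 54 min.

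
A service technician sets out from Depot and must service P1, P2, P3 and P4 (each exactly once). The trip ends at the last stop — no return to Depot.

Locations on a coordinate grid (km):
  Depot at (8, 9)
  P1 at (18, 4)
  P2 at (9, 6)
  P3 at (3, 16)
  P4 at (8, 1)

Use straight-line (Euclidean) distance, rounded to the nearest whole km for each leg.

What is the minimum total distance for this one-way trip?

Minimum one-way distance = 36 km.

There are 4! = 24 possible orderings.
Depot - P1 - P2 - P3 - P4: 11+9+12+16 = 48
Depot - P1 - P2 - P4 - P3: 11+9+5+16 = 41
Depot - P1 - P3 - P2 - P4: 11+19+12+5 = 47
Depot - P1 - P3 - P4 - P2: 11+19+16+5 = 51
Depot - P1 - P4 - P2 - P3: 11+10+5+12 = 38
Depot - P1 - P4 - P3 - P2: 11+10+16+12 = 49
Depot - P2 - P1 - P3 - P4: 3+9+19+16 = 47
Depot - P2 - P1 - P4 - P3: 3+9+10+16 = 38
Depot - P2 - P3 - P1 - P4: 3+12+19+10 = 44
Depot - P2 - P3 - P4 - P1: 3+12+16+10 = 41
Depot - P2 - P4 - P1 - P3: 3+5+10+19 = 37
Depot - P2 - P4 - P3 - P1: 3+5+16+19 = 43
Depot - P3 - P1 - P2 - P4: 9+19+9+5 = 42
Depot - P3 - P1 - P4 - P2: 9+19+10+5 = 43
… (10 more)
Depot - P3 - P2 - P4 - P1: 9+12+5+10 = 36  ← best
The minimum is 36.
One shortest path: Depot → P3 → P2 → P4 → P1.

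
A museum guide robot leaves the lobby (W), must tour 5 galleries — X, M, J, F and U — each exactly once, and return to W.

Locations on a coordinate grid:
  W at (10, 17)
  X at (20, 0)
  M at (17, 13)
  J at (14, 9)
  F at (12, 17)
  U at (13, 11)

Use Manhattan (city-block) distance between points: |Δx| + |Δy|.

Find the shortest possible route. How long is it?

There are 60 distinct closed tours to check (reversals are equivalent).
W→X→M→J→F→U→W: 27+16+7+10+7+9 = 76
W→X→M→J→U→F→W: 27+16+7+3+7+2 = 62
W→X→M→F→J→U→W: 27+16+9+10+3+9 = 74
W→X→M→F→U→J→W: 27+16+9+7+3+12 = 74
W→X→M→U→J→F→W: 27+16+6+3+10+2 = 64
W→X→M→U→F→J→W: 27+16+6+7+10+12 = 78
W→X→J→M→F→U→W: 27+15+7+9+7+9 = 74
W→X→J→M→U→F→W: 27+15+7+6+7+2 = 64
W→X→J→F→M→U→W: 27+15+10+9+6+9 = 76
W→X→J→F→U→M→W: 27+15+10+7+6+11 = 76
W→X→J→U→M→F→W: 27+15+3+6+9+2 = 62
W→X→J→U→F→M→W: 27+15+3+7+9+11 = 72
W→X→F→M→J→U→W: 27+25+9+7+3+9 = 80
W→X→F→M→U→J→W: 27+25+9+6+3+12 = 82
… (46 more)
W→M→X→J→U→F→W: 11+16+15+3+7+2 = 54  ← best
The minimum is 54.
One optimal route: W → M → X → J → U → F → W (or its reverse).

54 — the shortest possible round trip.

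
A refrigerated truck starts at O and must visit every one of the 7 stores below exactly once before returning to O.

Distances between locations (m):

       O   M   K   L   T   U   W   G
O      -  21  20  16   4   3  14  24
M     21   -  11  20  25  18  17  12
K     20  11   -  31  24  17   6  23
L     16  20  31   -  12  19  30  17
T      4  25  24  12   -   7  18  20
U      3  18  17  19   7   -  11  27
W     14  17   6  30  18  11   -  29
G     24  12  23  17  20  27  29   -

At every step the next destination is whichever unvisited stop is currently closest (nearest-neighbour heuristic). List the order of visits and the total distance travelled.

O → [U:3 / T:4 / W:14 / L:16 / K:20 / M:21 / G:24] → U (3)
U → [T:7 / W:11 / K:17 / M:18 / L:19 / G:27] → T (7)
T → [L:12 / W:18 / G:20 / K:24 / M:25] → L (12)
L → [G:17 / M:20 / W:30 / K:31] → G (17)
G → [M:12 / K:23 / W:29] → M (12)
M → [K:11 / W:17] → K (11)
K → [W:6] → W (6)
Return W→O: 14.
Total = 3 + 7 + 12 + 17 + 12 + 11 + 6 + 14 = 82.

82 m along O → U → T → L → G → M → K → W → O.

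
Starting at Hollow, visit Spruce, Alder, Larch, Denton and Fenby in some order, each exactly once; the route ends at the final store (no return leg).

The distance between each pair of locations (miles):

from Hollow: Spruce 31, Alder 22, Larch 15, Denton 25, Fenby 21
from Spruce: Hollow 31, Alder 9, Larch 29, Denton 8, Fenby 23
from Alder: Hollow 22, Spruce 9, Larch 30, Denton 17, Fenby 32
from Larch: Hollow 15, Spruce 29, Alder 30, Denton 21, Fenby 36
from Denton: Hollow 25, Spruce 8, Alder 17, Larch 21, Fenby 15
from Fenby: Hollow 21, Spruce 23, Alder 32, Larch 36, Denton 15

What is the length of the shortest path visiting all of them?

There are 5! = 120 possible orderings.
Hollow → Spruce → Alder → Larch → Denton → Fenby: 31+9+30+21+15 = 106
Hollow → Spruce → Alder → Larch → Fenby → Denton: 31+9+30+36+15 = 121
Hollow → Spruce → Alder → Denton → Larch → Fenby: 31+9+17+21+36 = 114
Hollow → Spruce → Alder → Denton → Fenby → Larch: 31+9+17+15+36 = 108
Hollow → Spruce → Alder → Fenby → Larch → Denton: 31+9+32+36+21 = 129
Hollow → Spruce → Alder → Fenby → Denton → Larch: 31+9+32+15+21 = 108
Hollow → Spruce → Larch → Alder → Denton → Fenby: 31+29+30+17+15 = 122
Hollow → Spruce → Larch → Alder → Fenby → Denton: 31+29+30+32+15 = 137
Hollow → Spruce → Larch → Denton → Alder → Fenby: 31+29+21+17+32 = 130
Hollow → Spruce → Larch → Denton → Fenby → Alder: 31+29+21+15+32 = 128
Hollow → Spruce → Larch → Fenby → Alder → Denton: 31+29+36+32+17 = 145
Hollow → Spruce → Larch → Fenby → Denton → Alder: 31+29+36+15+17 = 128
Hollow → Spruce → Denton → Alder → Larch → Fenby: 31+8+17+30+36 = 122
Hollow → Spruce → Denton → Alder → Fenby → Larch: 31+8+17+32+36 = 124
… (106 more)
Hollow → Larch → Alder → Spruce → Denton → Fenby: 15+30+9+8+15 = 77  ← best
The minimum is 77.
One shortest path: Hollow → Larch → Alder → Spruce → Denton → Fenby.

Shortest open route: 77 miles.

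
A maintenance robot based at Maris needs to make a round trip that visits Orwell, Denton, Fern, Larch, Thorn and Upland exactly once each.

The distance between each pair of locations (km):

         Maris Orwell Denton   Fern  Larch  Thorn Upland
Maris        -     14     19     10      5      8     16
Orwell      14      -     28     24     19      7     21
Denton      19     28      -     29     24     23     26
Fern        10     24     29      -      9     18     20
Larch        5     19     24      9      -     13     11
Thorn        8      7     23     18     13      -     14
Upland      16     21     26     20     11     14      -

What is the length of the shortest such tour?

With 6 stops there are 6!/2 = 360 distinct round trips (a route and its reverse cost the same).
Maris → Orwell → Denton → Fern → Larch → Thorn → Upland → Maris: 14+28+29+9+13+14+16 = 123
Maris → Orwell → Denton → Fern → Larch → Upland → Thorn → Maris: 14+28+29+9+11+14+8 = 113
Maris → Orwell → Denton → Fern → Thorn → Larch → Upland → Maris: 14+28+29+18+13+11+16 = 129
Maris → Orwell → Denton → Fern → Thorn → Upland → Larch → Maris: 14+28+29+18+14+11+5 = 119
Maris → Orwell → Denton → Fern → Upland → Larch → Thorn → Maris: 14+28+29+20+11+13+8 = 123
Maris → Orwell → Denton → Fern → Upland → Thorn → Larch → Maris: 14+28+29+20+14+13+5 = 123
Maris → Orwell → Denton → Larch → Fern → Thorn → Upland → Maris: 14+28+24+9+18+14+16 = 123
Maris → Orwell → Denton → Larch → Fern → Upland → Thorn → Maris: 14+28+24+9+20+14+8 = 117
… (352 more)
Maris → Denton → Orwell → Thorn → Upland → Larch → Fern → Maris: 19+28+7+14+11+9+10 = 98  ← best
The minimum is 98.
One optimal route: Maris → Denton → Orwell → Thorn → Upland → Larch → Fern → Maris (or its reverse).

Minimum total distance: 98 km.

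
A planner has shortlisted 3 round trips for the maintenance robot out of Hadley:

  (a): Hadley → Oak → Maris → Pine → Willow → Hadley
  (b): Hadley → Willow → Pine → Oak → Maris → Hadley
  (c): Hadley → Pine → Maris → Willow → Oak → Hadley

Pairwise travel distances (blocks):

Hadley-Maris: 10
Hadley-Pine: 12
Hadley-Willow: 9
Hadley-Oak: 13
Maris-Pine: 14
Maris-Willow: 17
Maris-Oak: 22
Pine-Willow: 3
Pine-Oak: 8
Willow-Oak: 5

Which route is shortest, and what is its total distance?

Shortest is (b), total 52 blocks.

(a): 13 + 22 + 14 + 3 + 9 = 61
(b): 9 + 3 + 8 + 22 + 10 = 52
(c): 12 + 14 + 17 + 5 + 13 = 61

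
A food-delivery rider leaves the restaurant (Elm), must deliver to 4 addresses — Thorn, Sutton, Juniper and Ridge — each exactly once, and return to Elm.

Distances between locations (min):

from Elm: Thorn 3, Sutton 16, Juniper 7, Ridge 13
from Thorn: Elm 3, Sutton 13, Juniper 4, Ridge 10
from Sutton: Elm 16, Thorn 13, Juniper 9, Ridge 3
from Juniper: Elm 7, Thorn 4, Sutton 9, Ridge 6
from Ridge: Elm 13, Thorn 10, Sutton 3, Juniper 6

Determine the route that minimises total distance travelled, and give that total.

Minimum total distance: 32 min.

With 4 stops there are 4!/2 = 12 distinct round trips (a route and its reverse cost the same).
Elm→Thorn→Sutton→Juniper→Ridge→Elm: 3+13+9+6+13 = 44
Elm→Thorn→Sutton→Ridge→Juniper→Elm: 3+13+3+6+7 = 32
Elm→Thorn→Juniper→Sutton→Ridge→Elm: 3+4+9+3+13 = 32
Elm→Thorn→Juniper→Ridge→Sutton→Elm: 3+4+6+3+16 = 32
Elm→Thorn→Ridge→Sutton→Juniper→Elm: 3+10+3+9+7 = 32
Elm→Thorn→Ridge→Juniper→Sutton→Elm: 3+10+6+9+16 = 44
Elm→Sutton→Thorn→Juniper→Ridge→Elm: 16+13+4+6+13 = 52
Elm→Sutton→Thorn→Ridge→Juniper→Elm: 16+13+10+6+7 = 52
Elm→Sutton→Juniper→Thorn→Ridge→Elm: 16+9+4+10+13 = 52
Elm→Sutton→Ridge→Thorn→Juniper→Elm: 16+3+10+4+7 = 40
Elm→Juniper→Thorn→Sutton→Ridge→Elm: 7+4+13+3+13 = 40
Elm→Juniper→Sutton→Thorn→Ridge→Elm: 7+9+13+10+13 = 52
The minimum is 32.
One optimal route: Elm → Thorn → Sutton → Ridge → Juniper → Elm (or its reverse).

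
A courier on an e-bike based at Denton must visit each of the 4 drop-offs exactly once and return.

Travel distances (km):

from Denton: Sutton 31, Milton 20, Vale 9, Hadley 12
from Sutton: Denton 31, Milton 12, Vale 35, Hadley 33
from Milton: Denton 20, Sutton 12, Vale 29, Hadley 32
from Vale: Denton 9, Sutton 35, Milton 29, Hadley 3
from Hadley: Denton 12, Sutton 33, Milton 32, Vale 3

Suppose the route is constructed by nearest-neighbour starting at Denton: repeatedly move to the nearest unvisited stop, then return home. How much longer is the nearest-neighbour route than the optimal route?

From Denton: Vale=9, Hadley=12, Milton=20, Sutton=31 → choose Vale (9).
From Vale: Hadley=3, Milton=29, Sutton=35 → choose Hadley (3).
From Hadley: Milton=32, Sutton=33 → choose Milton (32).
From Milton: Sutton=12 → choose Sutton (12).
NN route Denton → Vale → Hadley → Milton → Sutton → Denton costs 87.
Optimal: Denton → Milton → Sutton → Hadley → Vale → Denton costs 77 (by enumerating all 12 distinct tours).
Excess = 87 − 77 = 10.

10 km longer than the optimal tour.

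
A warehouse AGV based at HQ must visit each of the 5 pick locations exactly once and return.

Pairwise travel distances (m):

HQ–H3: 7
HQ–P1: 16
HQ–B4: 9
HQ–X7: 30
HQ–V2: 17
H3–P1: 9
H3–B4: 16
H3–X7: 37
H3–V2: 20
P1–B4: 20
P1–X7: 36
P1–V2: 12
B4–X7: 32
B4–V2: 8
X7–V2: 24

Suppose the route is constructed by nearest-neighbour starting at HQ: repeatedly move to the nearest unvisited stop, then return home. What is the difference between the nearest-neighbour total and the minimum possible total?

5 m longer than the optimal tour.

From HQ: H3=7, B4=9, P1=16, V2=17, X7=30 → choose H3 (7).
From H3: P1=9, B4=16, V2=20, X7=37 → choose P1 (9).
From P1: V2=12, B4=20, X7=36 → choose V2 (12).
From V2: B4=8, X7=24 → choose B4 (8).
From B4: X7=32 → choose X7 (32).
NN route HQ → H3 → P1 → V2 → B4 → X7 → HQ costs 98.
Optimal: HQ → H3 → P1 → X7 → V2 → B4 → HQ costs 93 (by enumerating all 60 distinct tours).
Excess = 98 − 93 = 5.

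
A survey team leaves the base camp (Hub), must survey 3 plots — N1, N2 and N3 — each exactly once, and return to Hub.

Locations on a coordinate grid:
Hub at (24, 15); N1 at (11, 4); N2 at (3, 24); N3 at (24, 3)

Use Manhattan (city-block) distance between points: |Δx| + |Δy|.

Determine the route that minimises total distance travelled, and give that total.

Shortest round trip = 84.

Hub-N1-N2-N3-Hub: 24+28+42+12 = 106
Hub-N1-N3-N2-Hub: 24+14+42+30 = 110
Hub-N2-N1-N3-Hub: 30+28+14+12 = 84
The minimum is 84.
One optimal route: Hub → N2 → N1 → N3 → Hub (or its reverse).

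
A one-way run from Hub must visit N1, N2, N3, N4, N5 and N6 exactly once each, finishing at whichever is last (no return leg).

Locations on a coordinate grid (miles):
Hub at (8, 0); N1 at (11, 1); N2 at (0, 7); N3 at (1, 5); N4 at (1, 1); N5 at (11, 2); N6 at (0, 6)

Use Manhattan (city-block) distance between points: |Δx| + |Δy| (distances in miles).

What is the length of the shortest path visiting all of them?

There are 6! = 720 possible orderings.
Hub → N1 → N2 → N3 → N4 → N5 → N6: 4+17+3+4+11+15 = 54
Hub → N1 → N2 → N3 → N4 → N6 → N5: 4+17+3+4+6+15 = 49
Hub → N1 → N2 → N3 → N5 → N4 → N6: 4+17+3+13+11+6 = 54
Hub → N1 → N2 → N3 → N5 → N6 → N4: 4+17+3+13+15+6 = 58
Hub → N1 → N2 → N3 → N6 → N4 → N5: 4+17+3+2+6+11 = 43
Hub → N1 → N2 → N3 → N6 → N5 → N4: 4+17+3+2+15+11 = 52
Hub → N1 → N2 → N4 → N3 → N5 → N6: 4+17+7+4+13+15 = 60
Hub → N1 → N2 → N4 → N3 → N6 → N5: 4+17+7+4+2+15 = 49
… (712 more)
Hub → N1 → N5 → N4 → N3 → N6 → N2: 4+1+11+4+2+1 = 23  ← best
The minimum is 23.
One shortest path: Hub → N1 → N5 → N4 → N3 → N6 → N2.

Shortest open route: 23 miles.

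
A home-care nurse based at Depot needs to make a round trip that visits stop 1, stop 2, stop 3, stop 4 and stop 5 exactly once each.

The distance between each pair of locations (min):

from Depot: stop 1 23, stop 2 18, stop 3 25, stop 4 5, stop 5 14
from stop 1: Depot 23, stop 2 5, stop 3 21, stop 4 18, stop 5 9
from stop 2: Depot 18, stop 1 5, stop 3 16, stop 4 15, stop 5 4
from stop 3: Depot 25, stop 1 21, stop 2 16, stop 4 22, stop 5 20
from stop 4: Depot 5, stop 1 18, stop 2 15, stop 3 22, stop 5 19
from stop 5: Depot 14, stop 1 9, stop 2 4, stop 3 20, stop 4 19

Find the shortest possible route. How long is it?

71 min — the shortest possible round trip.

With 5 stops there are 5!/2 = 60 distinct round trips (a route and its reverse cost the same).
Depot-stop 1-stop 2-stop 3-stop 4-stop 5-Depot: 23+5+16+22+19+14 = 99
Depot-stop 1-stop 2-stop 3-stop 5-stop 4-Depot: 23+5+16+20+19+5 = 88
Depot-stop 1-stop 2-stop 4-stop 3-stop 5-Depot: 23+5+15+22+20+14 = 99
Depot-stop 1-stop 2-stop 4-stop 5-stop 3-Depot: 23+5+15+19+20+25 = 107
Depot-stop 1-stop 2-stop 5-stop 3-stop 4-Depot: 23+5+4+20+22+5 = 79
Depot-stop 1-stop 2-stop 5-stop 4-stop 3-Depot: 23+5+4+19+22+25 = 98
Depot-stop 1-stop 3-stop 2-stop 4-stop 5-Depot: 23+21+16+15+19+14 = 108
Depot-stop 1-stop 3-stop 2-stop 5-stop 4-Depot: 23+21+16+4+19+5 = 88
Depot-stop 1-stop 3-stop 4-stop 2-stop 5-Depot: 23+21+22+15+4+14 = 99
Depot-stop 1-stop 3-stop 4-stop 5-stop 2-Depot: 23+21+22+19+4+18 = 107
Depot-stop 1-stop 3-stop 5-stop 2-stop 4-Depot: 23+21+20+4+15+5 = 88
Depot-stop 1-stop 3-stop 5-stop 4-stop 2-Depot: 23+21+20+19+15+18 = 116
Depot-stop 1-stop 4-stop 2-stop 3-stop 5-Depot: 23+18+15+16+20+14 = 106
Depot-stop 1-stop 4-stop 2-stop 5-stop 3-Depot: 23+18+15+4+20+25 = 105
… (46 more)
Depot-stop 4-stop 3-stop 1-stop 2-stop 5-Depot: 5+22+21+5+4+14 = 71  ← best
The minimum is 71.
One optimal route: Depot → stop 4 → stop 3 → stop 1 → stop 2 → stop 5 → Depot (or its reverse).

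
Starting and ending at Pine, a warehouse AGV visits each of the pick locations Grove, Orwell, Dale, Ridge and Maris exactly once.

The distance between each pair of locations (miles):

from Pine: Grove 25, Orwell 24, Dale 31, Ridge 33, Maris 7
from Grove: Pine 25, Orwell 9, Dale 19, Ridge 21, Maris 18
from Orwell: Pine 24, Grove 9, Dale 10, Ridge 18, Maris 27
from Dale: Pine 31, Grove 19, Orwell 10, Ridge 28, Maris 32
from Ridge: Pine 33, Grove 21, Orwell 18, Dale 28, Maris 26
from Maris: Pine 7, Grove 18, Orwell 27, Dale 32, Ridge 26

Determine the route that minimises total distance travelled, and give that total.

Minimum total distance: 104 miles.

There are 60 distinct closed tours to check (reversals are equivalent).
Pine → Grove → Orwell → Dale → Ridge → Maris → Pine: 25+9+10+28+26+7 = 105
Pine → Grove → Orwell → Dale → Maris → Ridge → Pine: 25+9+10+32+26+33 = 135
Pine → Grove → Orwell → Ridge → Dale → Maris → Pine: 25+9+18+28+32+7 = 119
Pine → Grove → Orwell → Ridge → Maris → Dale → Pine: 25+9+18+26+32+31 = 141
Pine → Grove → Orwell → Maris → Dale → Ridge → Pine: 25+9+27+32+28+33 = 154
Pine → Grove → Orwell → Maris → Ridge → Dale → Pine: 25+9+27+26+28+31 = 146
Pine → Grove → Dale → Orwell → Ridge → Maris → Pine: 25+19+10+18+26+7 = 105
Pine → Grove → Dale → Orwell → Maris → Ridge → Pine: 25+19+10+27+26+33 = 140
Pine → Grove → Dale → Ridge → Orwell → Maris → Pine: 25+19+28+18+27+7 = 124
Pine → Grove → Dale → Ridge → Maris → Orwell → Pine: 25+19+28+26+27+24 = 149
Pine → Grove → Dale → Maris → Orwell → Ridge → Pine: 25+19+32+27+18+33 = 154
Pine → Grove → Dale → Maris → Ridge → Orwell → Pine: 25+19+32+26+18+24 = 144
Pine → Grove → Ridge → Orwell → Dale → Maris → Pine: 25+21+18+10+32+7 = 113
Pine → Grove → Ridge → Orwell → Maris → Dale → Pine: 25+21+18+27+32+31 = 154
… (46 more)
Pine → Dale → Orwell → Grove → Ridge → Maris → Pine: 31+10+9+21+26+7 = 104  ← best
The minimum is 104.
One optimal route: Pine → Dale → Orwell → Grove → Ridge → Maris → Pine (or its reverse).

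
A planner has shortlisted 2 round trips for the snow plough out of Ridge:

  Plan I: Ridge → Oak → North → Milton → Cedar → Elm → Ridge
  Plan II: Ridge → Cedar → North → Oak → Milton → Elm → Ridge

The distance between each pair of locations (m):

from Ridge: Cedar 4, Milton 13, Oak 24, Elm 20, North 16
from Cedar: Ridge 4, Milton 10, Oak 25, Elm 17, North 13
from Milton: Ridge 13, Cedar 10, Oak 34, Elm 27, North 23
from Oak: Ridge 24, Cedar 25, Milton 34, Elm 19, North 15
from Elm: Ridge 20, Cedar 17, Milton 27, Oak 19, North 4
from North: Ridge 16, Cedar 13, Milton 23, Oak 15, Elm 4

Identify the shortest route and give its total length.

Plan I: 24 + 15 + 23 + 10 + 17 + 20 = 109
Plan II: 4 + 13 + 15 + 34 + 27 + 20 = 113

Shortest is Plan I, total 109 m.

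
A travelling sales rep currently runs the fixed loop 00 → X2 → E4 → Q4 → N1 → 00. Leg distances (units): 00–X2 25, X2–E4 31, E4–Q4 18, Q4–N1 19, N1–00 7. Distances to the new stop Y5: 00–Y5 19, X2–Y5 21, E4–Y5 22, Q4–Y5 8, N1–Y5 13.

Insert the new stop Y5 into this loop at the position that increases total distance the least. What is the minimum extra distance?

Minimum extra distance: 2, inserting Y5 between Q4 and N1.

Insertion cost between consecutive stops i–j is d(i,Y5) + d(Y5,j) − d(i,j):
  between 00 and X2: 19 + 21 − 25 = 15
  between X2 and E4: 21 + 22 − 31 = 12
  between E4 and Q4: 22 + 8 − 18 = 12
  between Q4 and N1: 8 + 13 − 19 = 2
  between N1 and 00: 13 + 19 − 7 = 25
Cheapest insertion is between Q4 and N1, adding 2.
New total = 100 + 2 = 102.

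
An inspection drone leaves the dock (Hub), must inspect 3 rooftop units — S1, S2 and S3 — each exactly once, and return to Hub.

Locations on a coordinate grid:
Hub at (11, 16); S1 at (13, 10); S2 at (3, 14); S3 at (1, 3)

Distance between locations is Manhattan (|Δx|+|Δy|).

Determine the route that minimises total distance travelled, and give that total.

50 — the shortest possible round trip.

With 3 stops there are 3!/2 = 3 distinct round trips (a route and its reverse cost the same).
Hub-S1-S2-S3-Hub: 8+14+13+23 = 58
Hub-S1-S3-S2-Hub: 8+19+13+10 = 50
Hub-S2-S1-S3-Hub: 10+14+19+23 = 66
The minimum is 50.
One optimal route: Hub → S1 → S3 → S2 → Hub (or its reverse).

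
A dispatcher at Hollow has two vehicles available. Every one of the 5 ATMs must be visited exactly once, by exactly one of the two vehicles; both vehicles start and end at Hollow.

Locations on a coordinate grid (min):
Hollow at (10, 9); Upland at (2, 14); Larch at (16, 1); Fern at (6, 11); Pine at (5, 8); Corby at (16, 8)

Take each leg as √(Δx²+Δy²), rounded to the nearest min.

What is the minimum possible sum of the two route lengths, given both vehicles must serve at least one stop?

44 min — the smallest possible combined total.

There are 2^4 − 1 = 15 ways to divide the 5 stops into two non-empty groups. For each, the best each vehicle can do is its own shortest tour through its group:
  {Upland} + {Larch, Fern, Pine, Corby}: 18 + 33 = 51
  {Larch} + {Upland, Fern, Pine, Corby}: 20 + 33 = 53
  {Upland, Larch} + {Fern, Pine, Corby}: 38 + 24 = 62
  {Fern} + {Upland, Larch, Pine, Corby}: 8 + 42 = 50
  {Upland, Fern} + {Larch, Pine, Corby}: 18 + 31 = 49
  {Larch, Fern} + {Upland, Pine, Corby}: 28 + 33 = 61
  … (15 splits in total)
  {Upland, Fern, Pine} + {Larch, Corby}: 21 + 23 = 44  ← best
Best: vehicle 1 Hollow → Fern → Upland → Pine → Hollow = 21; vehicle 2 Hollow → Larch → Corby → Hollow = 23; combined 44.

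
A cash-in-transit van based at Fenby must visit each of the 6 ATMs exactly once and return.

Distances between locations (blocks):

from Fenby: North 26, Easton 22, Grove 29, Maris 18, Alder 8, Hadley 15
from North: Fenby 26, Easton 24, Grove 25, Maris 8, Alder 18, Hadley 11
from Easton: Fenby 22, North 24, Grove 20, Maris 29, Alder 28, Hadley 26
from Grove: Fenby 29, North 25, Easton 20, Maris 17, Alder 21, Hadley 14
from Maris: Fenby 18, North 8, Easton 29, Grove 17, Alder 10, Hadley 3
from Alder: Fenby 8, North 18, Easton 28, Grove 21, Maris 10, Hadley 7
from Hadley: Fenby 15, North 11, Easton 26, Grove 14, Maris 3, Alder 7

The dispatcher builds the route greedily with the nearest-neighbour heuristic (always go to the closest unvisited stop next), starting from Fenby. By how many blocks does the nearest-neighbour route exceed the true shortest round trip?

From Fenby: Alder=8, Hadley=15, Maris=18, Easton=22, North=26, Grove=29 → choose Alder (8).
From Alder: Hadley=7, Maris=10, North=18, Grove=21, Easton=28 → choose Hadley (7).
From Hadley: Maris=3, North=11, Grove=14, Easton=26 → choose Maris (3).
From Maris: North=8, Grove=17, Easton=29 → choose North (8).
From North: Easton=24, Grove=25 → choose Easton (24).
From Easton: Grove=20 → choose Grove (20).
NN route Fenby → Alder → Hadley → Maris → North → Easton → Grove → Fenby costs 99.
Optimal: Fenby → Easton → Grove → North → Maris → Hadley → Alder → Fenby costs 93 (by enumerating all 360 distinct tours).
Excess = 99 − 93 = 6.

The nearest-neighbour route is 6 blocks longer than optimal.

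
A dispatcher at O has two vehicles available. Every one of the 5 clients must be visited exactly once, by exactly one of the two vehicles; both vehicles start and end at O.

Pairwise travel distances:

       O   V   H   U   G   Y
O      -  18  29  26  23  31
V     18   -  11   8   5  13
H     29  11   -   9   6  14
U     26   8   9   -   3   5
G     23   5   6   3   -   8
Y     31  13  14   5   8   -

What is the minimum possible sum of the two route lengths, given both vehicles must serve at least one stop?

Minimum combined distance: 110.

Try each way of splitting the stops between the two vehicles (each non-empty) and, for each split, find the best tour for each vehicle:
  {V} + {H, U, G, Y}: 36 + 74 = 110
  {H} + {V, U, G, Y}: 58 + 62 = 120
  {V, H} + {U, G, Y}: 58 + 62 = 120
  {U} + {V, H, G, Y}: 52 + 74 = 126
  {V, U} + {H, G, Y}: 52 + 74 = 126
  {H, U} + {V, G, Y}: 64 + 62 = 126
  … (15 splits in total)
Best: vehicle 1 O → V → O = 36; vehicle 2 O → H → U → Y → G → O = 74; combined 110.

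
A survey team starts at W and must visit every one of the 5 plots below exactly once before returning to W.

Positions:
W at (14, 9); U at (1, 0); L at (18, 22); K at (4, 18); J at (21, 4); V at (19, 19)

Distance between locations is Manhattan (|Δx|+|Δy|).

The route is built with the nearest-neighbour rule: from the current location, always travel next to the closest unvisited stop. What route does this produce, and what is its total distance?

Total distance 94 via the nearest-neighbour route W → J → V → L → K → U → W.

W → [J:12 / V:15 / L:17 / K:19 / U:22] → J (12)
J → [V:17 / L:21 / U:24 / K:31] → V (17)
V → [L:4 / K:16 / U:37] → L (4)
L → [K:18 / U:39] → K (18)
K → [U:21] → U (21)
Return U→W: 22.
Total = 12 + 17 + 4 + 18 + 21 + 22 = 94.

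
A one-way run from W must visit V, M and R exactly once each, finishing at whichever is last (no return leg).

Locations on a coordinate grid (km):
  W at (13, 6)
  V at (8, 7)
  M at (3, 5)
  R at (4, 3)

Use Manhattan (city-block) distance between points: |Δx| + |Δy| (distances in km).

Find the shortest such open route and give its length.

Shortest open route: 16 km.

There are 3! = 6 possible orderings.
W → V → M → R: 6+7+3 = 16
W → V → R → M: 6+8+3 = 17
W → M → V → R: 11+7+8 = 26
W → M → R → V: 11+3+8 = 22
W → R → V → M: 12+8+7 = 27
W → R → M → V: 12+3+7 = 22
The minimum is 16.
One shortest path: W → V → M → R.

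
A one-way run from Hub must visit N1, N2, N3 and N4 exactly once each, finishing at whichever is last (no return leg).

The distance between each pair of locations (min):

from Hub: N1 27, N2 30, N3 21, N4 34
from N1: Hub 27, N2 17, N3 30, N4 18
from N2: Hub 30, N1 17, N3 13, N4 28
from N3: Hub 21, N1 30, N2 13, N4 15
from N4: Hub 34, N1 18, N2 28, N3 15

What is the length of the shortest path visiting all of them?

Minimum one-way distance = 69 min.

There are 4! = 24 possible orderings.
Hub → N1 → N2 → N3 → N4: 27+17+13+15 = 72
Hub → N1 → N2 → N4 → N3: 27+17+28+15 = 87
Hub → N1 → N3 → N2 → N4: 27+30+13+28 = 98
Hub → N1 → N3 → N4 → N2: 27+30+15+28 = 100
Hub → N1 → N4 → N2 → N3: 27+18+28+13 = 86
Hub → N1 → N4 → N3 → N2: 27+18+15+13 = 73
Hub → N2 → N1 → N3 → N4: 30+17+30+15 = 92
Hub → N2 → N1 → N4 → N3: 30+17+18+15 = 80
Hub → N2 → N3 → N1 → N4: 30+13+30+18 = 91
Hub → N2 → N3 → N4 → N1: 30+13+15+18 = 76
Hub → N2 → N4 → N1 → N3: 30+28+18+30 = 106
Hub → N2 → N4 → N3 → N1: 30+28+15+30 = 103
Hub → N3 → N1 → N2 → N4: 21+30+17+28 = 96
Hub → N3 → N1 → N4 → N2: 21+30+18+28 = 97
… (10 more)
Hub → N3 → N2 → N1 → N4: 21+13+17+18 = 69  ← best
The minimum is 69.
One shortest path: Hub → N3 → N2 → N1 → N4.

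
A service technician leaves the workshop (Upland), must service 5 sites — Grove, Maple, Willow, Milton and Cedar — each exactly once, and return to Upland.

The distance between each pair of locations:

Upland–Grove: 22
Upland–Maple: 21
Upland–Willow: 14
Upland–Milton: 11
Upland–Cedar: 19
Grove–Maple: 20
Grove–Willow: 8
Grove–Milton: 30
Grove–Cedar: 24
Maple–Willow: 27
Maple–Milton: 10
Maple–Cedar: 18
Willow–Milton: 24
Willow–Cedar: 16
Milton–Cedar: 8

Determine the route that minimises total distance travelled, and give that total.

Shortest round trip = 79.

Upland→Grove→Maple→Willow→Milton→Cedar→Upland: 22+20+27+24+8+19 = 120
Upland→Grove→Maple→Willow→Cedar→Milton→Upland: 22+20+27+16+8+11 = 104
Upland→Grove→Maple→Milton→Willow→Cedar→Upland: 22+20+10+24+16+19 = 111
Upland→Grove→Maple→Milton→Cedar→Willow→Upland: 22+20+10+8+16+14 = 90
Upland→Grove→Maple→Cedar→Willow→Milton→Upland: 22+20+18+16+24+11 = 111
Upland→Grove→Maple→Cedar→Milton→Willow→Upland: 22+20+18+8+24+14 = 106
Upland→Grove→Willow→Maple→Milton→Cedar→Upland: 22+8+27+10+8+19 = 94
Upland→Grove→Willow→Maple→Cedar→Milton→Upland: 22+8+27+18+8+11 = 94
Upland→Grove→Willow→Milton→Maple→Cedar→Upland: 22+8+24+10+18+19 = 101
Upland→Grove→Willow→Milton→Cedar→Maple→Upland: 22+8+24+8+18+21 = 101
Upland→Grove→Willow→Cedar→Maple→Milton→Upland: 22+8+16+18+10+11 = 85
Upland→Grove→Willow→Cedar→Milton→Maple→Upland: 22+8+16+8+10+21 = 85
Upland→Grove→Milton→Maple→Willow→Cedar→Upland: 22+30+10+27+16+19 = 124
Upland→Grove→Milton→Maple→Cedar→Willow→Upland: 22+30+10+18+16+14 = 110
… (46 more)
Upland→Willow→Grove→Maple→Milton→Cedar→Upland: 14+8+20+10+8+19 = 79  ← best
The minimum is 79.
One optimal route: Upland → Willow → Grove → Maple → Milton → Cedar → Upland (or its reverse).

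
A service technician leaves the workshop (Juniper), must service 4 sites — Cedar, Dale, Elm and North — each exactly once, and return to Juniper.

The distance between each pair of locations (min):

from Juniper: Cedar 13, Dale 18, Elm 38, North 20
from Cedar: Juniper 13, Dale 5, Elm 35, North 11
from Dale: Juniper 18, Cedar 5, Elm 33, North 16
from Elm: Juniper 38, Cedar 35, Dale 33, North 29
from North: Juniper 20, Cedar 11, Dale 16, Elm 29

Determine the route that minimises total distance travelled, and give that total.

100 min — the shortest possible round trip.

Juniper-Cedar-Dale-Elm-North-Juniper: 13+5+33+29+20 = 100
Juniper-Cedar-Dale-North-Elm-Juniper: 13+5+16+29+38 = 101
Juniper-Cedar-Elm-Dale-North-Juniper: 13+35+33+16+20 = 117
Juniper-Cedar-Elm-North-Dale-Juniper: 13+35+29+16+18 = 111
Juniper-Cedar-North-Dale-Elm-Juniper: 13+11+16+33+38 = 111
Juniper-Cedar-North-Elm-Dale-Juniper: 13+11+29+33+18 = 104
Juniper-Dale-Cedar-Elm-North-Juniper: 18+5+35+29+20 = 107
Juniper-Dale-Cedar-North-Elm-Juniper: 18+5+11+29+38 = 101
Juniper-Dale-Elm-Cedar-North-Juniper: 18+33+35+11+20 = 117
Juniper-Dale-North-Cedar-Elm-Juniper: 18+16+11+35+38 = 118
Juniper-Elm-Cedar-Dale-North-Juniper: 38+35+5+16+20 = 114
Juniper-Elm-Dale-Cedar-North-Juniper: 38+33+5+11+20 = 107
The minimum is 100.
One optimal route: Juniper → Cedar → Dale → Elm → North → Juniper (or its reverse).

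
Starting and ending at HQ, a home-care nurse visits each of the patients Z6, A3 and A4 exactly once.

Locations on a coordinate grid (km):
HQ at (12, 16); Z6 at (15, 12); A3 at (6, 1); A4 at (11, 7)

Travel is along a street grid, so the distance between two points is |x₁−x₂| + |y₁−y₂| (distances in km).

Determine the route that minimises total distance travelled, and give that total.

Shortest round trip = 48 km.

There are 3 distinct closed tours to check (reversals are equivalent).
HQ→Z6→A3→A4→HQ: 7+20+11+10 = 48
HQ→Z6→A4→A3→HQ: 7+9+11+21 = 48
HQ→A3→Z6→A4→HQ: 21+20+9+10 = 60
The minimum is 48.
One optimal route: HQ → Z6 → A3 → A4 → HQ (or its reverse).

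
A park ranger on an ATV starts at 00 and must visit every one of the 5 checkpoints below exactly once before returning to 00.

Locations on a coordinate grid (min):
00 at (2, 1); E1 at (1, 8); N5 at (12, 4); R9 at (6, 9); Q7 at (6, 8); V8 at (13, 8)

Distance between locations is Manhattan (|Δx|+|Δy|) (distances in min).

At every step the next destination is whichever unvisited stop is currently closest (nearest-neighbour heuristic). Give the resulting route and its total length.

Total distance 40 min via the nearest-neighbour route 00 → E1 → Q7 → R9 → V8 → N5 → 00.

From 00: distances to unvisited — E1=8, Q7=11, R9=12, N5=13, V8=18. Nearest is E1 (8).
From E1: distances to unvisited — Q7=5, R9=6, V8=12, N5=15. Nearest is Q7 (5).
From Q7: distances to unvisited — R9=1, V8=7, N5=10. Nearest is R9 (1).
From R9: distances to unvisited — V8=8, N5=11. Nearest is V8 (8).
From V8: distances to unvisited — N5=5. Nearest is N5 (5).
Return N5→00: 13.
Total = 8 + 5 + 1 + 8 + 5 + 13 = 40.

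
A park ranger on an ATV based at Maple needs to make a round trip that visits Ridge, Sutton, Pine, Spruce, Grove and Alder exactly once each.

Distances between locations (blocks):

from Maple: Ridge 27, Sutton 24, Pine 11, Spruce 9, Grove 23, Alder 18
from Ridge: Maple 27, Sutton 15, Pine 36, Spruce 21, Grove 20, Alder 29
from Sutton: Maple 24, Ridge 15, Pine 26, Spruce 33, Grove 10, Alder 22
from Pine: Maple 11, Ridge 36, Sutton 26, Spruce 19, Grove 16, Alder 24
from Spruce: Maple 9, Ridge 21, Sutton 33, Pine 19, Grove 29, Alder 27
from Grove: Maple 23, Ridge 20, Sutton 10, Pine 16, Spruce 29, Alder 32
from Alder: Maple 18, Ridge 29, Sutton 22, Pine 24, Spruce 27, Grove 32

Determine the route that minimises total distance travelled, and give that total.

Maple - Ridge - Sutton - Pine - Spruce - Grove - Alder - Maple: 27+15+26+19+29+32+18 = 166
Maple - Ridge - Sutton - Pine - Spruce - Alder - Grove - Maple: 27+15+26+19+27+32+23 = 169
Maple - Ridge - Sutton - Pine - Grove - Spruce - Alder - Maple: 27+15+26+16+29+27+18 = 158
Maple - Ridge - Sutton - Pine - Grove - Alder - Spruce - Maple: 27+15+26+16+32+27+9 = 152
Maple - Ridge - Sutton - Pine - Alder - Spruce - Grove - Maple: 27+15+26+24+27+29+23 = 171
Maple - Ridge - Sutton - Pine - Alder - Grove - Spruce - Maple: 27+15+26+24+32+29+9 = 162
Maple - Ridge - Sutton - Spruce - Pine - Grove - Alder - Maple: 27+15+33+19+16+32+18 = 160
Maple - Ridge - Sutton - Spruce - Pine - Alder - Grove - Maple: 27+15+33+19+24+32+23 = 173
… (352 more)
Maple - Spruce - Ridge - Sutton - Grove - Pine - Alder - Maple: 9+21+15+10+16+24+18 = 113  ← best
The minimum is 113.
One optimal route: Maple → Spruce → Ridge → Sutton → Grove → Pine → Alder → Maple (or its reverse).

Minimum total distance: 113 blocks.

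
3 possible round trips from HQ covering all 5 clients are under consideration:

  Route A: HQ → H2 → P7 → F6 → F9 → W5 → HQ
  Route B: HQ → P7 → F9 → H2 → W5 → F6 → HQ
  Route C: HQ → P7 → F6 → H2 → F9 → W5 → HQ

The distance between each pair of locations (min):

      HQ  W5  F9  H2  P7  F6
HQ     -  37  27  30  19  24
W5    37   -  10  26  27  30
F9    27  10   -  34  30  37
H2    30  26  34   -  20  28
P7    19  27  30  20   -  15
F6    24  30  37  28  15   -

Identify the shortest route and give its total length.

Shortest is Route C, total 143 min.

Route A: 30 + 20 + 15 + 37 + 10 + 37 = 149
Route B: 19 + 30 + 34 + 26 + 30 + 24 = 163
Route C: 19 + 15 + 28 + 34 + 10 + 37 = 143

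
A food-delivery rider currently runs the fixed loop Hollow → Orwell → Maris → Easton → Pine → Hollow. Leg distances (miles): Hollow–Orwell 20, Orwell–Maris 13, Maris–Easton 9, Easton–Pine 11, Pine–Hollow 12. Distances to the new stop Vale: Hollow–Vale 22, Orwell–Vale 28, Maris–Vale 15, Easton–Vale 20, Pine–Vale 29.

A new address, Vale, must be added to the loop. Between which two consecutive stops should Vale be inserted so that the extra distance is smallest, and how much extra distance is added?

Minimum extra distance: 26 miles, inserting Vale between Maris and Easton.

Insertion cost between consecutive stops i–j is d(i,Vale) + d(Vale,j) − d(i,j):
  between Hollow and Orwell: 22 + 28 − 20 = 30
  between Orwell and Maris: 28 + 15 − 13 = 30
  between Maris and Easton: 15 + 20 − 9 = 26
  between Easton and Pine: 20 + 29 − 11 = 38
  between Pine and Hollow: 29 + 22 − 12 = 39
Cheapest insertion is between Maris and Easton, adding 26.
New total = 65 + 26 = 91.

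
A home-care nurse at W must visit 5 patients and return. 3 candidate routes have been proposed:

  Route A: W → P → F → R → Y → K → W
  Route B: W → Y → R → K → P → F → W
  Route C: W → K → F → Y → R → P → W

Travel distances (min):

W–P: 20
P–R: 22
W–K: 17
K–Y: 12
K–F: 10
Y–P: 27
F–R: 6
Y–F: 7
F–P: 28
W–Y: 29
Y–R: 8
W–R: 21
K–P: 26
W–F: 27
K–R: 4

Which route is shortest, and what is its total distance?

Shortest is Route C, total 84 min.

Route A: 20 + 28 + 6 + 8 + 12 + 17 = 91
Route B: 29 + 8 + 4 + 26 + 28 + 27 = 122
Route C: 17 + 10 + 7 + 8 + 22 + 20 = 84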